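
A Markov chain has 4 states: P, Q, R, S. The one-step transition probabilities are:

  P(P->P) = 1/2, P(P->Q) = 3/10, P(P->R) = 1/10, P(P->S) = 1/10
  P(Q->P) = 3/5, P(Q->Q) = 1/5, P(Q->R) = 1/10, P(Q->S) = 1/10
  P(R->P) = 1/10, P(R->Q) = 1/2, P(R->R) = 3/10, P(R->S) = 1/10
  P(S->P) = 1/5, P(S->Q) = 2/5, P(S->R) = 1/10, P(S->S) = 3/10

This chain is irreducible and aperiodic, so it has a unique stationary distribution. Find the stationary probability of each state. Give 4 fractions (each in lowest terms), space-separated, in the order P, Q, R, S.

Answer: 39/88 27/88 1/8 1/8

Derivation:
The stationary distribution satisfies pi = pi * P, i.e.:
  pi_P = 1/2*pi_P + 3/5*pi_Q + 1/10*pi_R + 1/5*pi_S
  pi_Q = 3/10*pi_P + 1/5*pi_Q + 1/2*pi_R + 2/5*pi_S
  pi_R = 1/10*pi_P + 1/10*pi_Q + 3/10*pi_R + 1/10*pi_S
  pi_S = 1/10*pi_P + 1/10*pi_Q + 1/10*pi_R + 3/10*pi_S
with normalization: pi_P + pi_Q + pi_R + pi_S = 1.

Using the first 3 balance equations plus normalization, the linear system A*pi = b is:
  [-1/2, 3/5, 1/10, 1/5] . pi = 0
  [3/10, -4/5, 1/2, 2/5] . pi = 0
  [1/10, 1/10, -7/10, 1/10] . pi = 0
  [1, 1, 1, 1] . pi = 1

Solving yields:
  pi_P = 39/88
  pi_Q = 27/88
  pi_R = 1/8
  pi_S = 1/8

Verification (pi * P):
  39/88*1/2 + 27/88*3/5 + 1/8*1/10 + 1/8*1/5 = 39/88 = pi_P  (ok)
  39/88*3/10 + 27/88*1/5 + 1/8*1/2 + 1/8*2/5 = 27/88 = pi_Q  (ok)
  39/88*1/10 + 27/88*1/10 + 1/8*3/10 + 1/8*1/10 = 1/8 = pi_R  (ok)
  39/88*1/10 + 27/88*1/10 + 1/8*1/10 + 1/8*3/10 = 1/8 = pi_S  (ok)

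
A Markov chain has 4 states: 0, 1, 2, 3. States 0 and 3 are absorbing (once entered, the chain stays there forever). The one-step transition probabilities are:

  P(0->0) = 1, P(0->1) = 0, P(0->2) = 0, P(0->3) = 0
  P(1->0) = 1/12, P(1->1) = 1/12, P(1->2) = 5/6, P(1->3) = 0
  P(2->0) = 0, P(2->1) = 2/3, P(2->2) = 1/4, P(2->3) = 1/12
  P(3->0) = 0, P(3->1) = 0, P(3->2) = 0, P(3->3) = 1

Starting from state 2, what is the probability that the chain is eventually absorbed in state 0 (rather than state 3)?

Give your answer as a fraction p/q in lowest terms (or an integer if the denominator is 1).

Let a_i = P(absorbed in 0 | start in state i).
Boundary conditions: a_0 = 1, a_3 = 0.
For each transient state i, a_i = sum_j P(i->j) * a_j:
  a_1 = 1/12*a_0 + 1/12*a_1 + 5/6*a_2 + 0*a_3
  a_2 = 0*a_0 + 2/3*a_1 + 1/4*a_2 + 1/12*a_3

Substituting a_0 = 1 and a_3 = 0, rearrange to (I - Q) a = r where r[i] = P(i -> 0):
  [11/12, -5/6] . (a_1, a_2) = 1/12
  [-2/3, 3/4] . (a_1, a_2) = 0

Solving yields:
  a_1 = 9/19
  a_2 = 8/19

Starting state is 2, so the absorption probability is a_2 = 8/19.

Answer: 8/19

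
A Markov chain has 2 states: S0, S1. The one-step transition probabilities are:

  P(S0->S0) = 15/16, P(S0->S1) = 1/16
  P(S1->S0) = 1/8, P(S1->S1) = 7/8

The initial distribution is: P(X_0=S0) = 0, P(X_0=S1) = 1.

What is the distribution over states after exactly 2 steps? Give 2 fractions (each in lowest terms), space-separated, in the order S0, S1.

Propagating the distribution step by step (d_{t+1} = d_t * P):
d_0 = (S0=0, S1=1)
  d_1[S0] = 0*15/16 + 1*1/8 = 1/8
  d_1[S1] = 0*1/16 + 1*7/8 = 7/8
d_1 = (S0=1/8, S1=7/8)
  d_2[S0] = 1/8*15/16 + 7/8*1/8 = 29/128
  d_2[S1] = 1/8*1/16 + 7/8*7/8 = 99/128
d_2 = (S0=29/128, S1=99/128)

Answer: 29/128 99/128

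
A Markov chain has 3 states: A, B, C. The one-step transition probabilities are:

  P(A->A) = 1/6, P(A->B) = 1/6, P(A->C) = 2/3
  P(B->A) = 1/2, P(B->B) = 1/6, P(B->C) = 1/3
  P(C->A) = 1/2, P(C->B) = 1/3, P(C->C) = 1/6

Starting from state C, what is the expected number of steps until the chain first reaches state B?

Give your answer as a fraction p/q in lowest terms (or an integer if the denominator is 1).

Answer: 48/13

Derivation:
Let h_i = expected steps to first reach B from state i.
Boundary: h_B = 0.
First-step equations for the other states:
  h_A = 1 + 1/6*h_A + 1/6*h_B + 2/3*h_C
  h_C = 1 + 1/2*h_A + 1/3*h_B + 1/6*h_C

Substituting h_B = 0 and rearranging gives the linear system (I - Q) h = 1:
  [5/6, -2/3] . (h_A, h_C) = 1
  [-1/2, 5/6] . (h_A, h_C) = 1

Solving yields:
  h_A = 54/13
  h_C = 48/13

Starting state is C, so the expected hitting time is h_C = 48/13.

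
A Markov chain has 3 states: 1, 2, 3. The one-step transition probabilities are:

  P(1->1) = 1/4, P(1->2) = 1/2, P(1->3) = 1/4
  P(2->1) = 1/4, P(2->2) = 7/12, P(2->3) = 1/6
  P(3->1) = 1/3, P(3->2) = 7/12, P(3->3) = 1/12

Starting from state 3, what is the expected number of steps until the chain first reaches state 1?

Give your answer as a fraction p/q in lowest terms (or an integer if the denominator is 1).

Let h_i = expected steps to first reach 1 from state i.
Boundary: h_1 = 0.
First-step equations for the other states:
  h_2 = 1 + 1/4*h_1 + 7/12*h_2 + 1/6*h_3
  h_3 = 1 + 1/3*h_1 + 7/12*h_2 + 1/12*h_3

Substituting h_1 = 0 and rearranging gives the linear system (I - Q) h = 1:
  [5/12, -1/6] . (h_2, h_3) = 1
  [-7/12, 11/12] . (h_2, h_3) = 1

Solving yields:
  h_2 = 156/41
  h_3 = 144/41

Starting state is 3, so the expected hitting time is h_3 = 144/41.

Answer: 144/41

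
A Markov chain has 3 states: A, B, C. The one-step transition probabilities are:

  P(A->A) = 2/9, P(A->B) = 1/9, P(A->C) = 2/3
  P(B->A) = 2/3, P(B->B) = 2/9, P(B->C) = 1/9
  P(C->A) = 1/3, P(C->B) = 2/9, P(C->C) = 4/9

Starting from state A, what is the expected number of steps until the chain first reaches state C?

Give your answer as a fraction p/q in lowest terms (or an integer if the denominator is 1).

Answer: 72/43

Derivation:
Let h_i = expected steps to first reach C from state i.
Boundary: h_C = 0.
First-step equations for the other states:
  h_A = 1 + 2/9*h_A + 1/9*h_B + 2/3*h_C
  h_B = 1 + 2/3*h_A + 2/9*h_B + 1/9*h_C

Substituting h_C = 0 and rearranging gives the linear system (I - Q) h = 1:
  [7/9, -1/9] . (h_A, h_B) = 1
  [-2/3, 7/9] . (h_A, h_B) = 1

Solving yields:
  h_A = 72/43
  h_B = 117/43

Starting state is A, so the expected hitting time is h_A = 72/43.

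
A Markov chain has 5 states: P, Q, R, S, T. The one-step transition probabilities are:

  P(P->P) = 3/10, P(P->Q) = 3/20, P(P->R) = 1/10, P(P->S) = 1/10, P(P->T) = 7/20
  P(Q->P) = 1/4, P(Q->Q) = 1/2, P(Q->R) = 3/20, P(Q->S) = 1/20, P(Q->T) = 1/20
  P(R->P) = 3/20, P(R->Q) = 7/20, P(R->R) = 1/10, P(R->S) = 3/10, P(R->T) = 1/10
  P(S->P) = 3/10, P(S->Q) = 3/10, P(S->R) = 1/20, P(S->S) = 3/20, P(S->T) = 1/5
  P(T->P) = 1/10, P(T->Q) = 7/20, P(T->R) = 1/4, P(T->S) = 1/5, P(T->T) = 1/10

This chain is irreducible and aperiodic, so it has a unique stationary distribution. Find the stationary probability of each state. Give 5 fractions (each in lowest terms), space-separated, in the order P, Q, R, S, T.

Answer: 32741/141298 49387/141298 18927/141298 18543/141298 350/2279

Derivation:
The stationary distribution satisfies pi = pi * P, i.e.:
  pi_P = 3/10*pi_P + 1/4*pi_Q + 3/20*pi_R + 3/10*pi_S + 1/10*pi_T
  pi_Q = 3/20*pi_P + 1/2*pi_Q + 7/20*pi_R + 3/10*pi_S + 7/20*pi_T
  pi_R = 1/10*pi_P + 3/20*pi_Q + 1/10*pi_R + 1/20*pi_S + 1/4*pi_T
  pi_S = 1/10*pi_P + 1/20*pi_Q + 3/10*pi_R + 3/20*pi_S + 1/5*pi_T
  pi_T = 7/20*pi_P + 1/20*pi_Q + 1/10*pi_R + 1/5*pi_S + 1/10*pi_T
with normalization: pi_P + pi_Q + pi_R + pi_S + pi_T = 1.

Using the first 4 balance equations plus normalization, the linear system A*pi = b is:
  [-7/10, 1/4, 3/20, 3/10, 1/10] . pi = 0
  [3/20, -1/2, 7/20, 3/10, 7/20] . pi = 0
  [1/10, 3/20, -9/10, 1/20, 1/4] . pi = 0
  [1/10, 1/20, 3/10, -17/20, 1/5] . pi = 0
  [1, 1, 1, 1, 1] . pi = 1

Solving yields:
  pi_P = 32741/141298
  pi_Q = 49387/141298
  pi_R = 18927/141298
  pi_S = 18543/141298
  pi_T = 350/2279

Verification (pi * P):
  32741/141298*3/10 + 49387/141298*1/4 + 18927/141298*3/20 + 18543/141298*3/10 + 350/2279*1/10 = 32741/141298 = pi_P  (ok)
  32741/141298*3/20 + 49387/141298*1/2 + 18927/141298*7/20 + 18543/141298*3/10 + 350/2279*7/20 = 49387/141298 = pi_Q  (ok)
  32741/141298*1/10 + 49387/141298*3/20 + 18927/141298*1/10 + 18543/141298*1/20 + 350/2279*1/4 = 18927/141298 = pi_R  (ok)
  32741/141298*1/10 + 49387/141298*1/20 + 18927/141298*3/10 + 18543/141298*3/20 + 350/2279*1/5 = 18543/141298 = pi_S  (ok)
  32741/141298*7/20 + 49387/141298*1/20 + 18927/141298*1/10 + 18543/141298*1/5 + 350/2279*1/10 = 350/2279 = pi_T  (ok)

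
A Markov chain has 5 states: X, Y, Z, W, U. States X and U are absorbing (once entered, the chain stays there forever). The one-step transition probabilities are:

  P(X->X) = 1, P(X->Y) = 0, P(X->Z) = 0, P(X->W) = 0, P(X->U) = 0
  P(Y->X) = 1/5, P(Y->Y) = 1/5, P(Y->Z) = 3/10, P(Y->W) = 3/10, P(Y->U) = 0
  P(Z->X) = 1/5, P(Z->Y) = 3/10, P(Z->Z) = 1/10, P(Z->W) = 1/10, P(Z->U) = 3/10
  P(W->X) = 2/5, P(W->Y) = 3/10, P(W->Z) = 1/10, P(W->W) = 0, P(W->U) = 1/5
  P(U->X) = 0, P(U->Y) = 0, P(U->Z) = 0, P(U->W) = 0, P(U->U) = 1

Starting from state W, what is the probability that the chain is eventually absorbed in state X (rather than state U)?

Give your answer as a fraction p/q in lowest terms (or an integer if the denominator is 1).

Answer: 346/523

Derivation:
Let a_i = P(absorbed in X | start in state i).
Boundary conditions: a_X = 1, a_U = 0.
For each transient state i, a_i = sum_j P(i->j) * a_j:
  a_Y = 1/5*a_X + 1/5*a_Y + 3/10*a_Z + 3/10*a_W + 0*a_U
  a_Z = 1/5*a_X + 3/10*a_Y + 1/10*a_Z + 1/10*a_W + 3/10*a_U
  a_W = 2/5*a_X + 3/10*a_Y + 1/10*a_Z + 0*a_W + 1/5*a_U

Substituting a_X = 1 and a_U = 0, rearrange to (I - Q) a = r where r[i] = P(i -> X):
  [4/5, -3/10, -3/10] . (a_Y, a_Z, a_W) = 1/5
  [-3/10, 9/10, -1/10] . (a_Y, a_Z, a_W) = 1/5
  [-3/10, -1/10, 1] . (a_Y, a_Z, a_W) = 2/5

Solving yields:
  a_Y = 364/523
  a_Z = 276/523
  a_W = 346/523

Starting state is W, so the absorption probability is a_W = 346/523.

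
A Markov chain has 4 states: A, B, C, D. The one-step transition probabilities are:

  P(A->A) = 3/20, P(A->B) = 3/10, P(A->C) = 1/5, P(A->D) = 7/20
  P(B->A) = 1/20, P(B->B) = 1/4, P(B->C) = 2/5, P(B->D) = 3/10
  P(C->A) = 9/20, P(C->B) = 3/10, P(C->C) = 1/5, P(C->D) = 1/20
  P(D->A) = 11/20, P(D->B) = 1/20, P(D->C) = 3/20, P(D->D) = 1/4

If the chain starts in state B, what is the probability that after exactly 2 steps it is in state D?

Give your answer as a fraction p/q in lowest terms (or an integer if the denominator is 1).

Answer: 3/16

Derivation:
Computing P^2 by repeated multiplication:
P^1 =
  A: [3/20, 3/10, 1/5, 7/20]
  B: [1/20, 1/4, 2/5, 3/10]
  C: [9/20, 3/10, 1/5, 1/20]
  D: [11/20, 1/20, 3/20, 1/4]
P^2 =
  A: [8/25, 79/400, 97/400, 6/25]
  B: [73/200, 17/80, 47/200, 3/16]
  C: [1/5, 109/400, 103/400, 27/100]
  D: [29/100, 47/200, 79/400, 111/400]

(P^2)[B -> D] = 3/16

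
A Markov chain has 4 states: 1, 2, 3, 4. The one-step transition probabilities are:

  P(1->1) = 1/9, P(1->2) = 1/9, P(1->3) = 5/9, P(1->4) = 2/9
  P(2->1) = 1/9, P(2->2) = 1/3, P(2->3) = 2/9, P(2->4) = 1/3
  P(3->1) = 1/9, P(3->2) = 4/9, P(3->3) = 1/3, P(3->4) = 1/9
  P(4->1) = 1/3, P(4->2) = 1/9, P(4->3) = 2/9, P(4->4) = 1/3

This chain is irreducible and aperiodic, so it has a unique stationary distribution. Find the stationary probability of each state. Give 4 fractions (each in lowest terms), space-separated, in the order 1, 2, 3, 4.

Answer: 28/169 187/676 211/676 83/338

Derivation:
The stationary distribution satisfies pi = pi * P, i.e.:
  pi_1 = 1/9*pi_1 + 1/9*pi_2 + 1/9*pi_3 + 1/3*pi_4
  pi_2 = 1/9*pi_1 + 1/3*pi_2 + 4/9*pi_3 + 1/9*pi_4
  pi_3 = 5/9*pi_1 + 2/9*pi_2 + 1/3*pi_3 + 2/9*pi_4
  pi_4 = 2/9*pi_1 + 1/3*pi_2 + 1/9*pi_3 + 1/3*pi_4
with normalization: pi_1 + pi_2 + pi_3 + pi_4 = 1.

Using the first 3 balance equations plus normalization, the linear system A*pi = b is:
  [-8/9, 1/9, 1/9, 1/3] . pi = 0
  [1/9, -2/3, 4/9, 1/9] . pi = 0
  [5/9, 2/9, -2/3, 2/9] . pi = 0
  [1, 1, 1, 1] . pi = 1

Solving yields:
  pi_1 = 28/169
  pi_2 = 187/676
  pi_3 = 211/676
  pi_4 = 83/338

Verification (pi * P):
  28/169*1/9 + 187/676*1/9 + 211/676*1/9 + 83/338*1/3 = 28/169 = pi_1  (ok)
  28/169*1/9 + 187/676*1/3 + 211/676*4/9 + 83/338*1/9 = 187/676 = pi_2  (ok)
  28/169*5/9 + 187/676*2/9 + 211/676*1/3 + 83/338*2/9 = 211/676 = pi_3  (ok)
  28/169*2/9 + 187/676*1/3 + 211/676*1/9 + 83/338*1/3 = 83/338 = pi_4  (ok)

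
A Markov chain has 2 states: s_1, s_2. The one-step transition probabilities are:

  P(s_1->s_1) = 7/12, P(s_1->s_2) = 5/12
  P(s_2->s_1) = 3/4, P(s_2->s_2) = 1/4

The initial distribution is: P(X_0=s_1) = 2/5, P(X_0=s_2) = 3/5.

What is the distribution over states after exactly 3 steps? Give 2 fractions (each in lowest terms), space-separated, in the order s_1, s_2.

Answer: 1391/2160 769/2160

Derivation:
Propagating the distribution step by step (d_{t+1} = d_t * P):
d_0 = (s_1=2/5, s_2=3/5)
  d_1[s_1] = 2/5*7/12 + 3/5*3/4 = 41/60
  d_1[s_2] = 2/5*5/12 + 3/5*1/4 = 19/60
d_1 = (s_1=41/60, s_2=19/60)
  d_2[s_1] = 41/60*7/12 + 19/60*3/4 = 229/360
  d_2[s_2] = 41/60*5/12 + 19/60*1/4 = 131/360
d_2 = (s_1=229/360, s_2=131/360)
  d_3[s_1] = 229/360*7/12 + 131/360*3/4 = 1391/2160
  d_3[s_2] = 229/360*5/12 + 131/360*1/4 = 769/2160
d_3 = (s_1=1391/2160, s_2=769/2160)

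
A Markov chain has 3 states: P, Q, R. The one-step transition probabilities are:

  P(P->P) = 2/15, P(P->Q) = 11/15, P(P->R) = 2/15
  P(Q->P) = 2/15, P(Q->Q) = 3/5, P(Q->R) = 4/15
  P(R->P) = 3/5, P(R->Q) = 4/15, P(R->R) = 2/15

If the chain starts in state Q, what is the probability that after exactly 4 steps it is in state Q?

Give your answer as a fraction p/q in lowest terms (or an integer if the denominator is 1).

Answer: 28507/50625

Derivation:
Computing P^4 by repeated multiplication:
P^1 =
  P: [2/15, 11/15, 2/15]
  Q: [2/15, 3/5, 4/15]
  R: [3/5, 4/15, 2/15]
P^2 =
  P: [44/225, 43/75, 52/225]
  Q: [58/225, 119/225, 16/75]
  R: [44/225, 143/225, 38/225]
P^3 =
  P: [814/3375, 1853/3375, 236/1125]
  Q: [262/1125, 1901/3375, 688/3375]
  R: [716/3375, 641/1125, 736/3375]
P^4 =
  P: [3902/16875, 28463/50625, 10456/50625]
  Q: [11566/50625, 28507/50625, 10552/50625]
  R: [11902/50625, 28127/50625, 3532/16875]

(P^4)[Q -> Q] = 28507/50625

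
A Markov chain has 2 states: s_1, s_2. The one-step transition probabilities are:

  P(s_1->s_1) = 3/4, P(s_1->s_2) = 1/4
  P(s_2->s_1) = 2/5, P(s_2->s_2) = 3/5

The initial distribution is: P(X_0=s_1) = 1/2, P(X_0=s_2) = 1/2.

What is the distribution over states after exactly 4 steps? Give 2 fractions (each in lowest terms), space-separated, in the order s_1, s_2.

Answer: 196369/320000 123631/320000

Derivation:
Propagating the distribution step by step (d_{t+1} = d_t * P):
d_0 = (s_1=1/2, s_2=1/2)
  d_1[s_1] = 1/2*3/4 + 1/2*2/5 = 23/40
  d_1[s_2] = 1/2*1/4 + 1/2*3/5 = 17/40
d_1 = (s_1=23/40, s_2=17/40)
  d_2[s_1] = 23/40*3/4 + 17/40*2/5 = 481/800
  d_2[s_2] = 23/40*1/4 + 17/40*3/5 = 319/800
d_2 = (s_1=481/800, s_2=319/800)
  d_3[s_1] = 481/800*3/4 + 319/800*2/5 = 9767/16000
  d_3[s_2] = 481/800*1/4 + 319/800*3/5 = 6233/16000
d_3 = (s_1=9767/16000, s_2=6233/16000)
  d_4[s_1] = 9767/16000*3/4 + 6233/16000*2/5 = 196369/320000
  d_4[s_2] = 9767/16000*1/4 + 6233/16000*3/5 = 123631/320000
d_4 = (s_1=196369/320000, s_2=123631/320000)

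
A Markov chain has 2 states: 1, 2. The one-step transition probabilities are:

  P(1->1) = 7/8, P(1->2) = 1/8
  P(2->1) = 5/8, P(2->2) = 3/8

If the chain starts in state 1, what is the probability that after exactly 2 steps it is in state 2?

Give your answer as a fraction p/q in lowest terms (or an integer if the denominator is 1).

Computing P^2 by repeated multiplication:
P^1 =
  1: [7/8, 1/8]
  2: [5/8, 3/8]
P^2 =
  1: [27/32, 5/32]
  2: [25/32, 7/32]

(P^2)[1 -> 2] = 5/32

Answer: 5/32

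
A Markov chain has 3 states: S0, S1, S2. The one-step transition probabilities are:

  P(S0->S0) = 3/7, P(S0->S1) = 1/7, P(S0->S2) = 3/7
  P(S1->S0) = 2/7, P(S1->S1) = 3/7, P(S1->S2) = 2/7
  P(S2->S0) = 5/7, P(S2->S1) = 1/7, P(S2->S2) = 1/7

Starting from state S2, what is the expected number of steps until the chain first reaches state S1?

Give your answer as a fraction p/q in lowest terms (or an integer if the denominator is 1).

Let h_i = expected steps to first reach S1 from state i.
Boundary: h_S1 = 0.
First-step equations for the other states:
  h_S0 = 1 + 3/7*h_S0 + 1/7*h_S1 + 3/7*h_S2
  h_S2 = 1 + 5/7*h_S0 + 1/7*h_S1 + 1/7*h_S2

Substituting h_S1 = 0 and rearranging gives the linear system (I - Q) h = 1:
  [4/7, -3/7] . (h_S0, h_S2) = 1
  [-5/7, 6/7] . (h_S0, h_S2) = 1

Solving yields:
  h_S0 = 7
  h_S2 = 7

Starting state is S2, so the expected hitting time is h_S2 = 7.

Answer: 7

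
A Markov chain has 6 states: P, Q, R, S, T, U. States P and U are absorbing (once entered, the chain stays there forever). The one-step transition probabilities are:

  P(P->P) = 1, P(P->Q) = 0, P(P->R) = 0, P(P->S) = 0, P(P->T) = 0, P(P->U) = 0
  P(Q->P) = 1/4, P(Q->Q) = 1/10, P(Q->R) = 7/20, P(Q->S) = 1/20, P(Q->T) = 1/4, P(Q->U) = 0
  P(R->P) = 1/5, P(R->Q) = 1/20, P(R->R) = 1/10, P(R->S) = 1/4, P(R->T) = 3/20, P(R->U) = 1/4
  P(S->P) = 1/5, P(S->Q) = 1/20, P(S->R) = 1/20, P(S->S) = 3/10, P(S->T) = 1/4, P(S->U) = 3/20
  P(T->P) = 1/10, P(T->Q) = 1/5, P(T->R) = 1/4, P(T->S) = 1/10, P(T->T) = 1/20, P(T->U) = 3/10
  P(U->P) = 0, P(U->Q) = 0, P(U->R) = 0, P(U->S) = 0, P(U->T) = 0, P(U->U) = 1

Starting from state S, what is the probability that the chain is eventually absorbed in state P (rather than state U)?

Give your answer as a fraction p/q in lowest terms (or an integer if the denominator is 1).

Let a_i = P(absorbed in P | start in state i).
Boundary conditions: a_P = 1, a_U = 0.
For each transient state i, a_i = sum_j P(i->j) * a_j:
  a_Q = 1/4*a_P + 1/10*a_Q + 7/20*a_R + 1/20*a_S + 1/4*a_T + 0*a_U
  a_R = 1/5*a_P + 1/20*a_Q + 1/10*a_R + 1/4*a_S + 3/20*a_T + 1/4*a_U
  a_S = 1/5*a_P + 1/20*a_Q + 1/20*a_R + 3/10*a_S + 1/4*a_T + 3/20*a_U
  a_T = 1/10*a_P + 1/5*a_Q + 1/4*a_R + 1/10*a_S + 1/20*a_T + 3/10*a_U

Substituting a_P = 1 and a_U = 0, rearrange to (I - Q) a = r where r[i] = P(i -> P):
  [9/10, -7/20, -1/20, -1/4] . (a_Q, a_R, a_S, a_T) = 1/4
  [-1/20, 9/10, -1/4, -3/20] . (a_Q, a_R, a_S, a_T) = 1/5
  [-1/20, -1/20, 7/10, -1/4] . (a_Q, a_R, a_S, a_T) = 1/5
  [-1/5, -1/4, -1/10, 19/20] . (a_Q, a_R, a_S, a_T) = 1/10

Solving yields:
  a_Q = 38594/64373
  a_R = 29883/64373
  a_S = 32641/64373
  a_T = 26201/64373

Starting state is S, so the absorption probability is a_S = 32641/64373.

Answer: 32641/64373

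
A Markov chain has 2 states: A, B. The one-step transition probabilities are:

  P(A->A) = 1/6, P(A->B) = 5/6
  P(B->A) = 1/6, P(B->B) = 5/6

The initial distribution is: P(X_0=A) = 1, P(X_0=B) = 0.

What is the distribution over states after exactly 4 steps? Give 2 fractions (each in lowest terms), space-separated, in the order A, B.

Answer: 1/6 5/6

Derivation:
Propagating the distribution step by step (d_{t+1} = d_t * P):
d_0 = (A=1, B=0)
  d_1[A] = 1*1/6 + 0*1/6 = 1/6
  d_1[B] = 1*5/6 + 0*5/6 = 5/6
d_1 = (A=1/6, B=5/6)
  d_2[A] = 1/6*1/6 + 5/6*1/6 = 1/6
  d_2[B] = 1/6*5/6 + 5/6*5/6 = 5/6
d_2 = (A=1/6, B=5/6)
  d_3[A] = 1/6*1/6 + 5/6*1/6 = 1/6
  d_3[B] = 1/6*5/6 + 5/6*5/6 = 5/6
d_3 = (A=1/6, B=5/6)
  d_4[A] = 1/6*1/6 + 5/6*1/6 = 1/6
  d_4[B] = 1/6*5/6 + 5/6*5/6 = 5/6
d_4 = (A=1/6, B=5/6)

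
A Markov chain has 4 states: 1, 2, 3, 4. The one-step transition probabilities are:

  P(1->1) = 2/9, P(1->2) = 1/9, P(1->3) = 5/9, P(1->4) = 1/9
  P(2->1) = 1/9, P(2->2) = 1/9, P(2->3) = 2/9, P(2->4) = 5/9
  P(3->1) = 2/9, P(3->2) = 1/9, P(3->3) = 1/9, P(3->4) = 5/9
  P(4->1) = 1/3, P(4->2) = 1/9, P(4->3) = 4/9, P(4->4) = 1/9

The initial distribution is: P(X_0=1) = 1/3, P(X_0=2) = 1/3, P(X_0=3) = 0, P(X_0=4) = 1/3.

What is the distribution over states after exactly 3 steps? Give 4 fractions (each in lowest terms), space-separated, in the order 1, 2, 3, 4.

Answer: 542/2187 1/9 751/2187 217/729

Derivation:
Propagating the distribution step by step (d_{t+1} = d_t * P):
d_0 = (1=1/3, 2=1/3, 3=0, 4=1/3)
  d_1[1] = 1/3*2/9 + 1/3*1/9 + 0*2/9 + 1/3*1/3 = 2/9
  d_1[2] = 1/3*1/9 + 1/3*1/9 + 0*1/9 + 1/3*1/9 = 1/9
  d_1[3] = 1/3*5/9 + 1/3*2/9 + 0*1/9 + 1/3*4/9 = 11/27
  d_1[4] = 1/3*1/9 + 1/3*5/9 + 0*5/9 + 1/3*1/9 = 7/27
d_1 = (1=2/9, 2=1/9, 3=11/27, 4=7/27)
  d_2[1] = 2/9*2/9 + 1/9*1/9 + 11/27*2/9 + 7/27*1/3 = 58/243
  d_2[2] = 2/9*1/9 + 1/9*1/9 + 11/27*1/9 + 7/27*1/9 = 1/9
  d_2[3] = 2/9*5/9 + 1/9*2/9 + 11/27*1/9 + 7/27*4/9 = 25/81
  d_2[4] = 2/9*1/9 + 1/9*5/9 + 11/27*5/9 + 7/27*1/9 = 83/243
d_2 = (1=58/243, 2=1/9, 3=25/81, 4=83/243)
  d_3[1] = 58/243*2/9 + 1/9*1/9 + 25/81*2/9 + 83/243*1/3 = 542/2187
  d_3[2] = 58/243*1/9 + 1/9*1/9 + 25/81*1/9 + 83/243*1/9 = 1/9
  d_3[3] = 58/243*5/9 + 1/9*2/9 + 25/81*1/9 + 83/243*4/9 = 751/2187
  d_3[4] = 58/243*1/9 + 1/9*5/9 + 25/81*5/9 + 83/243*1/9 = 217/729
d_3 = (1=542/2187, 2=1/9, 3=751/2187, 4=217/729)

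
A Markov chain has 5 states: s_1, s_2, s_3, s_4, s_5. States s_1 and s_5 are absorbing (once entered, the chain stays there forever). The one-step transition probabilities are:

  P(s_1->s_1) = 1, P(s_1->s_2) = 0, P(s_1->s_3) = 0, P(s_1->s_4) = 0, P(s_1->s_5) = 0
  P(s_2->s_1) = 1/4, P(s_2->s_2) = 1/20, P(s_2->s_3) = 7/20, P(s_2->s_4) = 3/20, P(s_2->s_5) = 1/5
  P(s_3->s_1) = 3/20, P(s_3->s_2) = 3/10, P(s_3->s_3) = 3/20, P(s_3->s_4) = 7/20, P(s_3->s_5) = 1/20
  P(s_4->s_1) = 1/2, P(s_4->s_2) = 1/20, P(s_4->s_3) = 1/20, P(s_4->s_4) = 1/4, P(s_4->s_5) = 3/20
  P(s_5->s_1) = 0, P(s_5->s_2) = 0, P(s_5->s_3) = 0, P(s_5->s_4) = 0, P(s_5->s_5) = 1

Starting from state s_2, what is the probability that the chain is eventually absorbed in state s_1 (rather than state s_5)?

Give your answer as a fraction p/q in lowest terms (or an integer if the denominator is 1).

Let a_i = P(absorbed in s_1 | start in state i).
Boundary conditions: a_s_1 = 1, a_s_5 = 0.
For each transient state i, a_i = sum_j P(i->j) * a_j:
  a_s_2 = 1/4*a_s_1 + 1/20*a_s_2 + 7/20*a_s_3 + 3/20*a_s_4 + 1/5*a_s_5
  a_s_3 = 3/20*a_s_1 + 3/10*a_s_2 + 3/20*a_s_3 + 7/20*a_s_4 + 1/20*a_s_5
  a_s_4 = 1/2*a_s_1 + 1/20*a_s_2 + 1/20*a_s_3 + 1/4*a_s_4 + 3/20*a_s_5

Substituting a_s_1 = 1 and a_s_5 = 0, rearrange to (I - Q) a = r where r[i] = P(i -> s_1):
  [19/20, -7/20, -3/20] . (a_s_2, a_s_3, a_s_4) = 1/4
  [-3/10, 17/20, -7/20] . (a_s_2, a_s_3, a_s_4) = 3/20
  [-1/20, -1/20, 3/4] . (a_s_2, a_s_3, a_s_4) = 1/2

Solving yields:
  a_s_2 = 641/991
  a_s_3 = 2841/3964
  a_s_4 = 3003/3964

Starting state is s_2, so the absorption probability is a_s_2 = 641/991.

Answer: 641/991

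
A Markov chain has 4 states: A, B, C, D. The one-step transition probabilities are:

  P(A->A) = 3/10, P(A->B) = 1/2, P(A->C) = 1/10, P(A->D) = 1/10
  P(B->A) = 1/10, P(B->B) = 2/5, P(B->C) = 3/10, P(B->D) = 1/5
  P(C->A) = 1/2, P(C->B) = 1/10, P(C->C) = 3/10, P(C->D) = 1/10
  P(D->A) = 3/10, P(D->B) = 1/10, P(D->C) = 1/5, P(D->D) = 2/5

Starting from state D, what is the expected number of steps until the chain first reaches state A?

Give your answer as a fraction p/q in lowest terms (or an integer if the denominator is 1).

Let h_i = expected steps to first reach A from state i.
Boundary: h_A = 0.
First-step equations for the other states:
  h_B = 1 + 1/10*h_A + 2/5*h_B + 3/10*h_C + 1/5*h_D
  h_C = 1 + 1/2*h_A + 1/10*h_B + 3/10*h_C + 1/10*h_D
  h_D = 1 + 3/10*h_A + 1/10*h_B + 1/5*h_C + 2/5*h_D

Substituting h_A = 0 and rearranging gives the linear system (I - Q) h = 1:
  [3/5, -3/10, -1/5] . (h_B, h_C, h_D) = 1
  [-1/10, 7/10, -1/10] . (h_B, h_C, h_D) = 1
  [-1/10, -1/5, 3/5] . (h_B, h_C, h_D) = 1

Solving yields:
  h_B = 790/201
  h_C = 490/201
  h_D = 210/67

Starting state is D, so the expected hitting time is h_D = 210/67.

Answer: 210/67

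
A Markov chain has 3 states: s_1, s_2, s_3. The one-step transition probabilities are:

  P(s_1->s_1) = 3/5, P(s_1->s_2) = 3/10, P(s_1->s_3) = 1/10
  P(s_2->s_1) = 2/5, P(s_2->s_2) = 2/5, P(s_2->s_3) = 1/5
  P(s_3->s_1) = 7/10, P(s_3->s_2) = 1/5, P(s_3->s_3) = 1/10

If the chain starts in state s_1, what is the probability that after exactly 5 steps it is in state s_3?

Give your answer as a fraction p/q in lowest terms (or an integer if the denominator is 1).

Answer: 13187/100000

Derivation:
Computing P^5 by repeated multiplication:
P^1 =
  s_1: [3/5, 3/10, 1/10]
  s_2: [2/5, 2/5, 1/5]
  s_3: [7/10, 1/5, 1/10]
P^2 =
  s_1: [11/20, 8/25, 13/100]
  s_2: [27/50, 8/25, 7/50]
  s_3: [57/100, 31/100, 3/25]
P^3 =
  s_1: [549/1000, 319/1000, 33/250]
  s_2: [11/20, 159/500, 33/250]
  s_3: [11/20, 319/1000, 131/1000]
P^4 =
  s_1: [2747/5000, 3187/10000, 1319/10000]
  s_2: [687/1250, 1593/5000, 659/5000]
  s_3: [5493/10000, 797/2500, 1319/10000]
P^5 =
  s_1: [10989/20000, 7967/25000, 13187/100000]
  s_2: [27473/50000, 7967/25000, 6593/50000]
  s_3: [54943/100000, 31869/100000, 3297/25000]

(P^5)[s_1 -> s_3] = 13187/100000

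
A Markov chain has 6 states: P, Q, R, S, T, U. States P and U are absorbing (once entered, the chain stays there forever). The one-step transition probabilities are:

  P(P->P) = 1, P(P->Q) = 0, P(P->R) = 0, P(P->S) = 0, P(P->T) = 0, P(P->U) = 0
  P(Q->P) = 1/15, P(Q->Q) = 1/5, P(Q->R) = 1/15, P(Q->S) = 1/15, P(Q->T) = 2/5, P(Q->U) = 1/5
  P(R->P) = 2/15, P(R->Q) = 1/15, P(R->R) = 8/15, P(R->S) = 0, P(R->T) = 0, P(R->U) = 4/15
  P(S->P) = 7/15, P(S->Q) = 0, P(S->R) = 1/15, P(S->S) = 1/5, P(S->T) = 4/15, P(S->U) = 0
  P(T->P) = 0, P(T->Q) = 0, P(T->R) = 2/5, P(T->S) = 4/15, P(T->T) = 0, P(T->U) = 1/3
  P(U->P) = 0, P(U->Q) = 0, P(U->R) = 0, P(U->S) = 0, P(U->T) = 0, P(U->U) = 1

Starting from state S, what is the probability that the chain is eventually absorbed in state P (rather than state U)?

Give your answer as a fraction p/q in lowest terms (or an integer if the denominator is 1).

Answer: 726/1009

Derivation:
Let a_i = P(absorbed in P | start in state i).
Boundary conditions: a_P = 1, a_U = 0.
For each transient state i, a_i = sum_j P(i->j) * a_j:
  a_Q = 1/15*a_P + 1/5*a_Q + 1/15*a_R + 1/15*a_S + 2/5*a_T + 1/5*a_U
  a_R = 2/15*a_P + 1/15*a_Q + 8/15*a_R + 0*a_S + 0*a_T + 4/15*a_U
  a_S = 7/15*a_P + 0*a_Q + 1/15*a_R + 1/5*a_S + 4/15*a_T + 0*a_U
  a_T = 0*a_P + 0*a_Q + 2/5*a_R + 4/15*a_S + 0*a_T + 1/3*a_U

Substituting a_P = 1 and a_U = 0, rearrange to (I - Q) a = r where r[i] = P(i -> P):
  [4/5, -1/15, -1/15, -2/5] . (a_Q, a_R, a_S, a_T) = 1/15
  [-1/15, 7/15, 0, 0] . (a_Q, a_R, a_S, a_T) = 2/15
  [0, -1/15, 4/5, -4/15] . (a_Q, a_R, a_S, a_T) = 7/15
  [0, -2/5, -4/15, 1] . (a_Q, a_R, a_S, a_T) = 0

Solving yields:
  a_Q = 4377/13117
  a_R = 4373/13117
  a_S = 726/1009
  a_T = 4266/13117

Starting state is S, so the absorption probability is a_S = 726/1009.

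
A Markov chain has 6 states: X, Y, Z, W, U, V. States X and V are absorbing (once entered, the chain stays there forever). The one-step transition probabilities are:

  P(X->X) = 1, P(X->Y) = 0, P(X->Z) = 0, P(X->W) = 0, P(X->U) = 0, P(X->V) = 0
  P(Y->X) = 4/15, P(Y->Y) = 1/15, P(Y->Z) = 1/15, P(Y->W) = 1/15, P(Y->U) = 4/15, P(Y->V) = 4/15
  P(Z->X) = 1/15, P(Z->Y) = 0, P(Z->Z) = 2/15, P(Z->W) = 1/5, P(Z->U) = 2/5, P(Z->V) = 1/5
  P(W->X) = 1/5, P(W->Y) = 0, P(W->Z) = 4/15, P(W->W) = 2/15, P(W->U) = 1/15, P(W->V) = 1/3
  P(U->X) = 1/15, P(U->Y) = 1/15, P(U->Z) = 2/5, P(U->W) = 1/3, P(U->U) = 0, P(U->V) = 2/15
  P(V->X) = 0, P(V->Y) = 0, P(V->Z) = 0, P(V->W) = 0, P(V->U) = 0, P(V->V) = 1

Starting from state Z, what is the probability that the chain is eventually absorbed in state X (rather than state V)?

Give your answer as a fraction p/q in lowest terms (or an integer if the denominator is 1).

Let a_i = P(absorbed in X | start in state i).
Boundary conditions: a_X = 1, a_V = 0.
For each transient state i, a_i = sum_j P(i->j) * a_j:
  a_Y = 4/15*a_X + 1/15*a_Y + 1/15*a_Z + 1/15*a_W + 4/15*a_U + 4/15*a_V
  a_Z = 1/15*a_X + 0*a_Y + 2/15*a_Z + 1/5*a_W + 2/5*a_U + 1/5*a_V
  a_W = 1/5*a_X + 0*a_Y + 4/15*a_Z + 2/15*a_W + 1/15*a_U + 1/3*a_V
  a_U = 1/15*a_X + 1/15*a_Y + 2/5*a_Z + 1/3*a_W + 0*a_U + 2/15*a_V

Substituting a_X = 1 and a_V = 0, rearrange to (I - Q) a = r where r[i] = P(i -> X):
  [14/15, -1/15, -1/15, -4/15] . (a_Y, a_Z, a_W, a_U) = 4/15
  [0, 13/15, -1/5, -2/5] . (a_Y, a_Z, a_W, a_U) = 1/15
  [0, -4/15, 13/15, -1/15] . (a_Y, a_Z, a_W, a_U) = 1/5
  [-1/15, -2/5, -1/3, 1] . (a_Y, a_Z, a_W, a_U) = 1/15

Solving yields:
  a_Y = 1638/3805
  a_Z = 2399/7610
  a_W = 2693/7610
  a_U = 2583/7610

Starting state is Z, so the absorption probability is a_Z = 2399/7610.

Answer: 2399/7610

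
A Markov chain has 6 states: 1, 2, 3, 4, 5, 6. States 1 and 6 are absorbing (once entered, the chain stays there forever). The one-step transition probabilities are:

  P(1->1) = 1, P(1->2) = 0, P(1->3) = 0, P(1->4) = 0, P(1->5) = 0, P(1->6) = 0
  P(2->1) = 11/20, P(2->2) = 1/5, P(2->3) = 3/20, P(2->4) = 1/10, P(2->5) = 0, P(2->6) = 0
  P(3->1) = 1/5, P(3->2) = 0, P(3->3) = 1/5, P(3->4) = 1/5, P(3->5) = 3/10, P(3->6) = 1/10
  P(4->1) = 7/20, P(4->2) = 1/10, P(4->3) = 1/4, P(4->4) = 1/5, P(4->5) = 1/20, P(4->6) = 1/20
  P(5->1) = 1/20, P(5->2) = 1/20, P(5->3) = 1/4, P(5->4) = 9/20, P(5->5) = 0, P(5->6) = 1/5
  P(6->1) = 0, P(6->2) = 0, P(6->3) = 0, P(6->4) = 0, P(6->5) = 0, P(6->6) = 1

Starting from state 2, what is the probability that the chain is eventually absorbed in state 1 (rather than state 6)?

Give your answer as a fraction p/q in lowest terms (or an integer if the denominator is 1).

Let a_i = P(absorbed in 1 | start in state i).
Boundary conditions: a_1 = 1, a_6 = 0.
For each transient state i, a_i = sum_j P(i->j) * a_j:
  a_2 = 11/20*a_1 + 1/5*a_2 + 3/20*a_3 + 1/10*a_4 + 0*a_5 + 0*a_6
  a_3 = 1/5*a_1 + 0*a_2 + 1/5*a_3 + 1/5*a_4 + 3/10*a_5 + 1/10*a_6
  a_4 = 7/20*a_1 + 1/10*a_2 + 1/4*a_3 + 1/5*a_4 + 1/20*a_5 + 1/20*a_6
  a_5 = 1/20*a_1 + 1/20*a_2 + 1/4*a_3 + 9/20*a_4 + 0*a_5 + 1/5*a_6

Substituting a_1 = 1 and a_6 = 0, rearrange to (I - Q) a = r where r[i] = P(i -> 1):
  [4/5, -3/20, -1/10, 0] . (a_2, a_3, a_4, a_5) = 11/20
  [0, 4/5, -1/5, -3/10] . (a_2, a_3, a_4, a_5) = 1/5
  [-1/10, -1/4, 4/5, -1/20] . (a_2, a_3, a_4, a_5) = 7/20
  [-1/20, -1/4, -9/20, 1] . (a_2, a_3, a_4, a_5) = 1/20

Solving yields:
  a_2 = 13426/14635
  a_3 = 10073/14635
  a_4 = 11806/14635
  a_5 = 9234/14635

Starting state is 2, so the absorption probability is a_2 = 13426/14635.

Answer: 13426/14635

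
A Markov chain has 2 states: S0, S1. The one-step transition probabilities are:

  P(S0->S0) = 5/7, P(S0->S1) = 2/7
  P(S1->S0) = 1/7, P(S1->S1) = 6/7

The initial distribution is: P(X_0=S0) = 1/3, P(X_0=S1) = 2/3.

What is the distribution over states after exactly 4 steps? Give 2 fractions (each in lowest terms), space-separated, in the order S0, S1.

Propagating the distribution step by step (d_{t+1} = d_t * P):
d_0 = (S0=1/3, S1=2/3)
  d_1[S0] = 1/3*5/7 + 2/3*1/7 = 1/3
  d_1[S1] = 1/3*2/7 + 2/3*6/7 = 2/3
d_1 = (S0=1/3, S1=2/3)
  d_2[S0] = 1/3*5/7 + 2/3*1/7 = 1/3
  d_2[S1] = 1/3*2/7 + 2/3*6/7 = 2/3
d_2 = (S0=1/3, S1=2/3)
  d_3[S0] = 1/3*5/7 + 2/3*1/7 = 1/3
  d_3[S1] = 1/3*2/7 + 2/3*6/7 = 2/3
d_3 = (S0=1/3, S1=2/3)
  d_4[S0] = 1/3*5/7 + 2/3*1/7 = 1/3
  d_4[S1] = 1/3*2/7 + 2/3*6/7 = 2/3
d_4 = (S0=1/3, S1=2/3)

Answer: 1/3 2/3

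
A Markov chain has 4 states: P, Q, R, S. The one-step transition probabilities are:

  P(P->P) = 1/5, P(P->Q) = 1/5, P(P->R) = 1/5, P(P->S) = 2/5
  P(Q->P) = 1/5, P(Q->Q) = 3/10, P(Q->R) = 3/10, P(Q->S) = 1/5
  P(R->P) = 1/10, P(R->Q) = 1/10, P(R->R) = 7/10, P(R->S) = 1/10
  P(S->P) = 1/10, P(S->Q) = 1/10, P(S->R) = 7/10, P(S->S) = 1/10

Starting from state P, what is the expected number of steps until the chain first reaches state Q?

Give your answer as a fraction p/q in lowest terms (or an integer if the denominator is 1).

Let h_i = expected steps to first reach Q from state i.
Boundary: h_Q = 0.
First-step equations for the other states:
  h_P = 1 + 1/5*h_P + 1/5*h_Q + 1/5*h_R + 2/5*h_S
  h_R = 1 + 1/10*h_P + 1/10*h_Q + 7/10*h_R + 1/10*h_S
  h_S = 1 + 1/10*h_P + 1/10*h_Q + 7/10*h_R + 1/10*h_S

Substituting h_Q = 0 and rearranging gives the linear system (I - Q) h = 1:
  [4/5, -1/5, -2/5] . (h_P, h_R, h_S) = 1
  [-1/10, 3/10, -1/10] . (h_P, h_R, h_S) = 1
  [-1/10, -7/10, 9/10] . (h_P, h_R, h_S) = 1

Solving yields:
  h_P = 8
  h_R = 9
  h_S = 9

Starting state is P, so the expected hitting time is h_P = 8.

Answer: 8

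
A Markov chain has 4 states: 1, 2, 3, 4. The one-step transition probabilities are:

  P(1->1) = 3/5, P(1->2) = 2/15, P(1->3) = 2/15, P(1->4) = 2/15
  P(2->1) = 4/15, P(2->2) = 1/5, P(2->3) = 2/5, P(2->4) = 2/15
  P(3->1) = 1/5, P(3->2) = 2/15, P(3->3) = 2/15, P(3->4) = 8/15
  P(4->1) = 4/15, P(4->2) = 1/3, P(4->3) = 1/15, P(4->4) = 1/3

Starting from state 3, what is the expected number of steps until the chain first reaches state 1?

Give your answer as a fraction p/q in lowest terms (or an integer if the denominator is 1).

Let h_i = expected steps to first reach 1 from state i.
Boundary: h_1 = 0.
First-step equations for the other states:
  h_2 = 1 + 4/15*h_1 + 1/5*h_2 + 2/5*h_3 + 2/15*h_4
  h_3 = 1 + 1/5*h_1 + 2/15*h_2 + 2/15*h_3 + 8/15*h_4
  h_4 = 1 + 4/15*h_1 + 1/3*h_2 + 1/15*h_3 + 1/3*h_4

Substituting h_1 = 0 and rearranging gives the linear system (I - Q) h = 1:
  [4/5, -2/5, -2/15] . (h_2, h_3, h_4) = 1
  [-2/15, 13/15, -8/15] . (h_2, h_3, h_4) = 1
  [-1/3, -1/15, 2/3] . (h_2, h_3, h_4) = 1

Solving yields:
  h_2 = 387/97
  h_3 = 405/97
  h_4 = 759/194

Starting state is 3, so the expected hitting time is h_3 = 405/97.

Answer: 405/97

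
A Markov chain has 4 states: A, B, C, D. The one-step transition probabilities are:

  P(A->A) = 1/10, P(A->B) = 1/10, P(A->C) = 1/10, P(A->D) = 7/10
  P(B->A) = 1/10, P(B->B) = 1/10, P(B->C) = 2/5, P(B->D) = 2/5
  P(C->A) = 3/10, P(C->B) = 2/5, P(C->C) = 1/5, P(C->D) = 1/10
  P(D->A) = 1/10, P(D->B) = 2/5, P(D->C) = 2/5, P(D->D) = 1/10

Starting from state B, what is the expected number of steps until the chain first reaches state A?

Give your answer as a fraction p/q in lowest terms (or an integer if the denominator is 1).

Let h_i = expected steps to first reach A from state i.
Boundary: h_A = 0.
First-step equations for the other states:
  h_B = 1 + 1/10*h_A + 1/10*h_B + 2/5*h_C + 2/5*h_D
  h_C = 1 + 3/10*h_A + 2/5*h_B + 1/5*h_C + 1/10*h_D
  h_D = 1 + 1/10*h_A + 2/5*h_B + 2/5*h_C + 1/10*h_D

Substituting h_A = 0 and rearranging gives the linear system (I - Q) h = 1:
  [9/10, -2/5, -2/5] . (h_B, h_C, h_D) = 1
  [-2/5, 4/5, -1/10] . (h_B, h_C, h_D) = 1
  [-2/5, -2/5, 9/10] . (h_B, h_C, h_D) = 1

Solving yields:
  h_B = 6
  h_C = 5
  h_D = 6

Starting state is B, so the expected hitting time is h_B = 6.

Answer: 6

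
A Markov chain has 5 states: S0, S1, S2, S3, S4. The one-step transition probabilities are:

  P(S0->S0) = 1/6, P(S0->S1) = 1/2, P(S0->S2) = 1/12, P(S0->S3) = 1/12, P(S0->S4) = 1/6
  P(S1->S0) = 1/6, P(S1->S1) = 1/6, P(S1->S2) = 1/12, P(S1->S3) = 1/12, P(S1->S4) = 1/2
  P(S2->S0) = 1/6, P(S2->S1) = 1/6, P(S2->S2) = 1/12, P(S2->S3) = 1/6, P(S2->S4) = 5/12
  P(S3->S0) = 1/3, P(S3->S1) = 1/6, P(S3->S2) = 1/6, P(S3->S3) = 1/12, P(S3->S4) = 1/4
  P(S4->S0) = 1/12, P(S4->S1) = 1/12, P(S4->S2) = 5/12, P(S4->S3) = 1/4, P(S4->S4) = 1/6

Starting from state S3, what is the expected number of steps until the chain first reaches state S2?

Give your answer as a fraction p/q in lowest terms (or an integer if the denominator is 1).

Let h_i = expected steps to first reach S2 from state i.
Boundary: h_S2 = 0.
First-step equations for the other states:
  h_S0 = 1 + 1/6*h_S0 + 1/2*h_S1 + 1/12*h_S2 + 1/12*h_S3 + 1/6*h_S4
  h_S1 = 1 + 1/6*h_S0 + 1/6*h_S1 + 1/12*h_S2 + 1/12*h_S3 + 1/2*h_S4
  h_S3 = 1 + 1/3*h_S0 + 1/6*h_S1 + 1/6*h_S2 + 1/12*h_S3 + 1/4*h_S4
  h_S4 = 1 + 1/12*h_S0 + 1/12*h_S1 + 5/12*h_S2 + 1/4*h_S3 + 1/6*h_S4

Substituting h_S2 = 0 and rearranging gives the linear system (I - Q) h = 1:
  [5/6, -1/2, -1/12, -1/6] . (h_S0, h_S1, h_S3, h_S4) = 1
  [-1/6, 5/6, -1/12, -1/2] . (h_S0, h_S1, h_S3, h_S4) = 1
  [-1/3, -1/6, 11/12, -1/4] . (h_S0, h_S1, h_S3, h_S4) = 1
  [-1/12, -1/12, -1/4, 5/6] . (h_S0, h_S1, h_S3, h_S4) = 1

Solving yields:
  h_S0 = 2544/463
  h_S1 = 2344/463
  h_S3 = 2332/463
  h_S4 = 1744/463

Starting state is S3, so the expected hitting time is h_S3 = 2332/463.

Answer: 2332/463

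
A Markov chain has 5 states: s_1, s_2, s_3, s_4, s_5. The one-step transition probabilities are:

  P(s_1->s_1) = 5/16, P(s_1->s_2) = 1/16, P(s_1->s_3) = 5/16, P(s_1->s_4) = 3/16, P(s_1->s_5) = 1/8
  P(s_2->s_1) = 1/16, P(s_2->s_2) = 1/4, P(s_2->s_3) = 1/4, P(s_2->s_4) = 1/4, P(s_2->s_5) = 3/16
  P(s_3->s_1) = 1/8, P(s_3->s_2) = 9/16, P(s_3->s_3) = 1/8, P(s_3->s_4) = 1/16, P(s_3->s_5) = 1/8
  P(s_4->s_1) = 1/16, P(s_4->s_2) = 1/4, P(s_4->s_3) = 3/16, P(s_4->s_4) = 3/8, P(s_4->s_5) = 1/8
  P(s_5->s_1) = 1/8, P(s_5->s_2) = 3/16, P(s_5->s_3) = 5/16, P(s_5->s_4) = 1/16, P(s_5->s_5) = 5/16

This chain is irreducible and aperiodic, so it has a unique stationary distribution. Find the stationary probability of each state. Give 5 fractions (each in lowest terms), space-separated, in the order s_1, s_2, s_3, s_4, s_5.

The stationary distribution satisfies pi = pi * P, i.e.:
  pi_s_1 = 5/16*pi_s_1 + 1/16*pi_s_2 + 1/8*pi_s_3 + 1/16*pi_s_4 + 1/8*pi_s_5
  pi_s_2 = 1/16*pi_s_1 + 1/4*pi_s_2 + 9/16*pi_s_3 + 1/4*pi_s_4 + 3/16*pi_s_5
  pi_s_3 = 5/16*pi_s_1 + 1/4*pi_s_2 + 1/8*pi_s_3 + 3/16*pi_s_4 + 5/16*pi_s_5
  pi_s_4 = 3/16*pi_s_1 + 1/4*pi_s_2 + 1/16*pi_s_3 + 3/8*pi_s_4 + 1/16*pi_s_5
  pi_s_5 = 1/8*pi_s_1 + 3/16*pi_s_2 + 1/8*pi_s_3 + 1/8*pi_s_4 + 5/16*pi_s_5
with normalization: pi_s_1 + pi_s_2 + pi_s_3 + pi_s_4 + pi_s_5 = 1.

Using the first 4 balance equations plus normalization, the linear system A*pi = b is:
  [-11/16, 1/16, 1/8, 1/16, 1/8] . pi = 0
  [1/16, -3/4, 9/16, 1/4, 3/16] . pi = 0
  [5/16, 1/4, -7/8, 3/16, 5/16] . pi = 0
  [3/16, 1/4, 1/16, -5/8, 1/16] . pi = 0
  [1, 1, 1, 1, 1] . pi = 1

Solving yields:
  pi_s_1 = 1211/10351
  pi_s_2 = 2984/10351
  pi_s_3 = 2359/10351
  pi_s_4 = 1975/10351
  pi_s_5 = 1822/10351

Verification (pi * P):
  1211/10351*5/16 + 2984/10351*1/16 + 2359/10351*1/8 + 1975/10351*1/16 + 1822/10351*1/8 = 1211/10351 = pi_s_1  (ok)
  1211/10351*1/16 + 2984/10351*1/4 + 2359/10351*9/16 + 1975/10351*1/4 + 1822/10351*3/16 = 2984/10351 = pi_s_2  (ok)
  1211/10351*5/16 + 2984/10351*1/4 + 2359/10351*1/8 + 1975/10351*3/16 + 1822/10351*5/16 = 2359/10351 = pi_s_3  (ok)
  1211/10351*3/16 + 2984/10351*1/4 + 2359/10351*1/16 + 1975/10351*3/8 + 1822/10351*1/16 = 1975/10351 = pi_s_4  (ok)
  1211/10351*1/8 + 2984/10351*3/16 + 2359/10351*1/8 + 1975/10351*1/8 + 1822/10351*5/16 = 1822/10351 = pi_s_5  (ok)

Answer: 1211/10351 2984/10351 2359/10351 1975/10351 1822/10351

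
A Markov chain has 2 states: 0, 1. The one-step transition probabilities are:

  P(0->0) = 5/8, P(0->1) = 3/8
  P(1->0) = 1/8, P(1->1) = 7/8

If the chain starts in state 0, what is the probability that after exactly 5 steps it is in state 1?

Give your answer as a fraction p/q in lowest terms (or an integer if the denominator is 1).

Answer: 93/128

Derivation:
Computing P^5 by repeated multiplication:
P^1 =
  0: [5/8, 3/8]
  1: [1/8, 7/8]
P^2 =
  0: [7/16, 9/16]
  1: [3/16, 13/16]
P^3 =
  0: [11/32, 21/32]
  1: [7/32, 25/32]
P^4 =
  0: [19/64, 45/64]
  1: [15/64, 49/64]
P^5 =
  0: [35/128, 93/128]
  1: [31/128, 97/128]

(P^5)[0 -> 1] = 93/128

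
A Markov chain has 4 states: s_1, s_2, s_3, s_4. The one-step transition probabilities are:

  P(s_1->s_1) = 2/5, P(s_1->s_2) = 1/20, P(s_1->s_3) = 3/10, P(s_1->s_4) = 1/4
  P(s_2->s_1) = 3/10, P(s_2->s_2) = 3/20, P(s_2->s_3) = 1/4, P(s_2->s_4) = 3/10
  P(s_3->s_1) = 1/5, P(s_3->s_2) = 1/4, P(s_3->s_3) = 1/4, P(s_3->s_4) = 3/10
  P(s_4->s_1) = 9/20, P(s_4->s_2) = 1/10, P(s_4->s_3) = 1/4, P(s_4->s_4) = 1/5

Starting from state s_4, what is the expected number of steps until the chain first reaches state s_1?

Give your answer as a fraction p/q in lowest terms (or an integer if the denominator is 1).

Let h_i = expected steps to first reach s_1 from state i.
Boundary: h_s_1 = 0.
First-step equations for the other states:
  h_s_2 = 1 + 3/10*h_s_1 + 3/20*h_s_2 + 1/4*h_s_3 + 3/10*h_s_4
  h_s_3 = 1 + 1/5*h_s_1 + 1/4*h_s_2 + 1/4*h_s_3 + 3/10*h_s_4
  h_s_4 = 1 + 9/20*h_s_1 + 1/10*h_s_2 + 1/4*h_s_3 + 1/5*h_s_4

Substituting h_s_1 = 0 and rearranging gives the linear system (I - Q) h = 1:
  [17/20, -1/4, -3/10] . (h_s_2, h_s_3, h_s_4) = 1
  [-1/4, 3/4, -3/10] . (h_s_2, h_s_3, h_s_4) = 1
  [-1/10, -1/4, 4/5] . (h_s_2, h_s_3, h_s_4) = 1

Solving yields:
  h_s_2 = 440/139
  h_s_3 = 484/139
  h_s_4 = 380/139

Starting state is s_4, so the expected hitting time is h_s_4 = 380/139.

Answer: 380/139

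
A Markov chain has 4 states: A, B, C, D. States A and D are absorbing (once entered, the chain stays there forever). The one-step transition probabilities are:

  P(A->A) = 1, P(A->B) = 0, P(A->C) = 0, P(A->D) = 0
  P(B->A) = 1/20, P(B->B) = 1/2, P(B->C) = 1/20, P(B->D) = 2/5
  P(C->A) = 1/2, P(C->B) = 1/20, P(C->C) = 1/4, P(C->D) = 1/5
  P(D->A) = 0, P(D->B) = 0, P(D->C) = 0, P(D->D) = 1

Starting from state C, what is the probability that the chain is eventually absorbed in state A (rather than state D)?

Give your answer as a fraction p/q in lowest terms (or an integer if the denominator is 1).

Answer: 101/149

Derivation:
Let a_i = P(absorbed in A | start in state i).
Boundary conditions: a_A = 1, a_D = 0.
For each transient state i, a_i = sum_j P(i->j) * a_j:
  a_B = 1/20*a_A + 1/2*a_B + 1/20*a_C + 2/5*a_D
  a_C = 1/2*a_A + 1/20*a_B + 1/4*a_C + 1/5*a_D

Substituting a_A = 1 and a_D = 0, rearrange to (I - Q) a = r where r[i] = P(i -> A):
  [1/2, -1/20] . (a_B, a_C) = 1/20
  [-1/20, 3/4] . (a_B, a_C) = 1/2

Solving yields:
  a_B = 25/149
  a_C = 101/149

Starting state is C, so the absorption probability is a_C = 101/149.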